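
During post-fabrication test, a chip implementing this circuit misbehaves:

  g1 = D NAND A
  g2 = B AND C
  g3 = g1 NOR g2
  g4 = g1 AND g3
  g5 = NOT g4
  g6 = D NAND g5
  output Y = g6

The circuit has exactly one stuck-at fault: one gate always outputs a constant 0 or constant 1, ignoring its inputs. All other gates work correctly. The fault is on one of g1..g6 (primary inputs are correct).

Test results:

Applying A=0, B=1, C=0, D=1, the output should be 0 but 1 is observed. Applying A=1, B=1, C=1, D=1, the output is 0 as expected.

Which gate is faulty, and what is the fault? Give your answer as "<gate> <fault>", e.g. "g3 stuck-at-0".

Fault-free values for test 1 (A=0, B=1, C=0, D=1): g1=1, g2=0, g3=0, g4=0, g5=1, g6=0, giving Y=0. Observed 1.
Test 1: faults giving observed 1 are {g3 stuck-at-1, g4 stuck-at-1, g5 stuck-at-0, g6 stuck-at-1}.
Test 2 (A=1, B=1, C=1, D=1): fault-free g1=0, g2=1, g3=0, g4=0, g5=1, g6=0 → 0; observed 0. Eliminates g4 stuck-at-1, g5 stuck-at-0, g6 stuck-at-1.
Only g3 stuck-at-1 is consistent with every test.

g3 stuck-at-1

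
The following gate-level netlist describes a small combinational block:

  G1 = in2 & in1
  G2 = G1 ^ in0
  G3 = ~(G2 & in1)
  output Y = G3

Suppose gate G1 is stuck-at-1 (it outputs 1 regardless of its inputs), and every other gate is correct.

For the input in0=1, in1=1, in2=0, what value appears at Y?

Propagate with G1 forced: G1=1 [stuck-at-1], G2=0, G3=1.
So Y = 1. (Without the fault it would be 0.)

1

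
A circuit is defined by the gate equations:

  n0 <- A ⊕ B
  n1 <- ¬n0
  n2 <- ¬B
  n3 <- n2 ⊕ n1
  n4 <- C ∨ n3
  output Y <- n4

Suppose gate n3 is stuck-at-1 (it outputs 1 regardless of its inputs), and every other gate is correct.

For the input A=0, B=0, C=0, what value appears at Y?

Propagate with n3 forced: n0=0, n1=1, n2=1, n3=1 [stuck-at-1], n4=1.
So Y = 1. (Without the fault it would be 0.)

1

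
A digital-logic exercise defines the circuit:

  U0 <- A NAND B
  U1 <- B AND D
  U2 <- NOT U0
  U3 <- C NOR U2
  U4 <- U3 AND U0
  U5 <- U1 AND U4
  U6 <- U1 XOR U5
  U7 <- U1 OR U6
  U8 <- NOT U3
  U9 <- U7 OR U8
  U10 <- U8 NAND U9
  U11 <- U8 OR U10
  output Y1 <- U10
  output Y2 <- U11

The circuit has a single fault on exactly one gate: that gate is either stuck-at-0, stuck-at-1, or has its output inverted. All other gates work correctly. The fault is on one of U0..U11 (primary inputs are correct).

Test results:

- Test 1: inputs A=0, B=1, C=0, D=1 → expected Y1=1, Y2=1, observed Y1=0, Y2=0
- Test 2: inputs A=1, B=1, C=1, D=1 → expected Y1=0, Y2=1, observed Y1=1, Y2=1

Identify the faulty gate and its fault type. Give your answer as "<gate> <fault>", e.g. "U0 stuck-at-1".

Fault-free values for test 1 (A=0, B=1, C=0, D=1): U0=1, U1=1, U2=0, U3=1, U4=1, U5=1, U6=0, U7=1, U8=0, U9=1, U10=1, U11=1, giving Y1=1, Y2=1. Observed Y1=0, Y2=0.
Test 1: faults giving observed Y1=0, Y2=0 are {U10 stuck-at-0, U10 inverted output}.
Test 2 (A=1, B=1, C=1, D=1): fault-free U0=0, U1=1, U2=1, U3=0, U4=0, U5=0, U6=1, U7=1, U8=1, U9=1, U10=0, U11=1 → Y1=0, Y2=1; observed Y1=1, Y2=1. Eliminates U10 stuck-at-0.
Only U10 inverted output is consistent with every test.

U10 inverted output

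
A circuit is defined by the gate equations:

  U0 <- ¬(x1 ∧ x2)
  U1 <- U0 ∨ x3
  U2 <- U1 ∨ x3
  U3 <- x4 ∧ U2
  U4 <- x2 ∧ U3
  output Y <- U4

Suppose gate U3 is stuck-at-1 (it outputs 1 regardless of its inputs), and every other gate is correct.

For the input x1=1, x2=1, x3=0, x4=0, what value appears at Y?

Propagate with U3 forced: U0=0, U1=0, U2=0, U3=1 [stuck-at-1], U4=1.
So Y = 1. (Without the fault it would be 0.)

1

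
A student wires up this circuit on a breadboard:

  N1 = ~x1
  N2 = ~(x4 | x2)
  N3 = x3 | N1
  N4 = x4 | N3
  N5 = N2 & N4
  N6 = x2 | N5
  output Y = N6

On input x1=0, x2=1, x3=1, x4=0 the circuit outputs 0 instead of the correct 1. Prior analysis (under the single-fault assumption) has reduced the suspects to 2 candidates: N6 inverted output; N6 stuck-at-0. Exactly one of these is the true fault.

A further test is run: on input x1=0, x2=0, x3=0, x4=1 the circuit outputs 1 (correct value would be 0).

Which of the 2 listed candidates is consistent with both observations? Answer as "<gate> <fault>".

Evaluate each candidate on input x1=0, x2=0, x3=0, x4=1:
  N6 inverted output: N1=1, N2=0, N3=1, N4=1, N5=0, N6=1 [inverted output] → 1 — matches
  N6 stuck-at-0: N1=1, N2=0, N3=1, N4=1, N5=0, N6=0 [stuck-at-0] → 0 — eliminated
Only N6 inverted output reproduces the observed 1.

N6 inverted output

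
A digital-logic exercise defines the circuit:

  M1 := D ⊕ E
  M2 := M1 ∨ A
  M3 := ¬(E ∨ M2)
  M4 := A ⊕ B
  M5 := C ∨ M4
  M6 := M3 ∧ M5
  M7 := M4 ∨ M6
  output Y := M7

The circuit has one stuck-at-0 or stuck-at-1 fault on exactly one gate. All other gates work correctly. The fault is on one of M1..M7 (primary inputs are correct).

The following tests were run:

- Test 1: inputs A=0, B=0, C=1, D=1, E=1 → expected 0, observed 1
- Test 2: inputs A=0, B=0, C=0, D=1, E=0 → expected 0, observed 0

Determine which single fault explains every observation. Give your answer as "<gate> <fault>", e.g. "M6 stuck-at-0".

M3 stuck-at-1

Fault-free values for test 1 (A=0, B=0, C=1, D=1, E=1): M1=0, M2=0, M3=0, M4=0, M5=1, M6=0, M7=0, giving Y=0. Observed 1.
Test 1: faults giving observed 1 are {M3 stuck-at-1, M4 stuck-at-1, M6 stuck-at-1, M7 stuck-at-1}.
Test 2 (A=0, B=0, C=0, D=1, E=0): fault-free M1=1, M2=1, M3=0, M4=0, M5=0, M6=0, M7=0 → 0; observed 0. Eliminates M4 stuck-at-1, M6 stuck-at-1, M7 stuck-at-1.
Only M3 stuck-at-1 is consistent with every test.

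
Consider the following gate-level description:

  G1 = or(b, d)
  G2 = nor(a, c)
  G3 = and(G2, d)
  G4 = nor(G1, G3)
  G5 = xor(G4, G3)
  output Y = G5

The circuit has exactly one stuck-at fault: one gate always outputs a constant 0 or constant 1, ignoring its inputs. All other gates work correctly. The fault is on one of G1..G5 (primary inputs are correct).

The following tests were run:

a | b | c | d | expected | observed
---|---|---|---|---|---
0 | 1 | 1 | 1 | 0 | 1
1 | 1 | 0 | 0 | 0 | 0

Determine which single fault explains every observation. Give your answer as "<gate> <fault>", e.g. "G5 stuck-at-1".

Fault-free values for test 1 (a=0, b=1, c=1, d=1): G1=1, G2=0, G3=0, G4=0, G5=0, giving Y=0. Observed 1.
Test 1: faults giving observed 1 are {G1 stuck-at-0, G2 stuck-at-1, G3 stuck-at-1, G4 stuck-at-1, G5 stuck-at-1}.
Test 2 (a=1, b=1, c=0, d=0): fault-free G1=1, G2=0, G3=0, G4=0, G5=0 → 0; observed 0. Eliminates G1 stuck-at-0, G3 stuck-at-1, G4 stuck-at-1, G5 stuck-at-1.
Only G2 stuck-at-1 is consistent with every test.

G2 stuck-at-1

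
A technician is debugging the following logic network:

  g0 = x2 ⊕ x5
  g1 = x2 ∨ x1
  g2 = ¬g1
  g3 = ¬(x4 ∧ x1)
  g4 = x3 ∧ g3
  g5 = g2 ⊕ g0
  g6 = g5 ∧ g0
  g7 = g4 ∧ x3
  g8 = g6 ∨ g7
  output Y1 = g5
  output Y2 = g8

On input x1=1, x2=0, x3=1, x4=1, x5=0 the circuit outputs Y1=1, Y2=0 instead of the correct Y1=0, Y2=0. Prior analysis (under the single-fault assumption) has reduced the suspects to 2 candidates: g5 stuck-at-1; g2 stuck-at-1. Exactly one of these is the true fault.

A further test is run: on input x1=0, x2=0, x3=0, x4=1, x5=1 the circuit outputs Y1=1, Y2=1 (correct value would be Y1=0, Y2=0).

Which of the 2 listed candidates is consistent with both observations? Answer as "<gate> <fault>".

g5 stuck-at-1

Evaluate each candidate on input x1=0, x2=0, x3=0, x4=1, x5=1:
  g5 stuck-at-1: g0=1, g1=0, g2=1, g3=1, g4=0, g5=1 [stuck-at-1], g6=1, g7=0, g8=1 → Y1=1, Y2=1 — matches
  g2 stuck-at-1: g0=1, g1=0, g2=1 [stuck-at-1], g3=1, g4=0, g5=0, g6=0, g7=0, g8=0 → Y1=0, Y2=0 — eliminated
Only g5 stuck-at-1 reproduces the observed Y1=1, Y2=1.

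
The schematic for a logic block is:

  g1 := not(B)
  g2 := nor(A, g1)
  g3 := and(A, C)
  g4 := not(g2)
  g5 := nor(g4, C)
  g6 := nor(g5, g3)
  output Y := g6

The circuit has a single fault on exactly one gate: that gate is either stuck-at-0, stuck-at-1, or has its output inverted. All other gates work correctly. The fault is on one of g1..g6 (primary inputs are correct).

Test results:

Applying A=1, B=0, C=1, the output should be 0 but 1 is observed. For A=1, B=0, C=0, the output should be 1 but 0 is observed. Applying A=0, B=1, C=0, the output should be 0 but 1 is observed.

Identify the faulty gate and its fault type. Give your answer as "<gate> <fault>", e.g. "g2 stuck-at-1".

g6 inverted output

Fault-free values for test 1 (A=1, B=0, C=1): g1=1, g2=0, g3=1, g4=1, g5=0, g6=0, giving Y=0. Observed 1.
Test 1: faults giving observed 1 are {g3 stuck-at-0, g3 inverted output, g6 stuck-at-1, g6 inverted output}.
Test 2 (A=1, B=0, C=0): fault-free g1=1, g2=0, g3=0, g4=1, g5=0, g6=1 → 1; observed 0. Eliminates g3 stuck-at-0, g6 stuck-at-1.
Test 3 (A=0, B=1, C=0): fault-free g1=0, g2=1, g3=0, g4=0, g5=1, g6=0 → 0; observed 1. Eliminates g3 inverted output.
Only g6 inverted output is consistent with every test.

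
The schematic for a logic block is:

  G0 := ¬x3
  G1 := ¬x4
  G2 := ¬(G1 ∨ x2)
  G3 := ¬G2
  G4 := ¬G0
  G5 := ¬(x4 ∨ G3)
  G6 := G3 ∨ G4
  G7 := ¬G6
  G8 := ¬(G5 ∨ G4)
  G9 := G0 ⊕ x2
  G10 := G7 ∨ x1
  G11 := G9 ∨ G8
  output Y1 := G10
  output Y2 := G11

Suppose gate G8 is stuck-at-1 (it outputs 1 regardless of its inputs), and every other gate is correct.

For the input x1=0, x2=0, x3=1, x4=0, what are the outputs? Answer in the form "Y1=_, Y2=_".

Y1=0, Y2=1

Propagate with G8 forced: G0=0, G1=1, G2=0, G3=1, G4=1, G5=0, G6=1, G7=0, G8=1 [stuck-at-1], G9=0, G10=0, G11=1.
So the outputs are Y1=0, Y2=1. (Without the fault they would be Y1=0, Y2=0.)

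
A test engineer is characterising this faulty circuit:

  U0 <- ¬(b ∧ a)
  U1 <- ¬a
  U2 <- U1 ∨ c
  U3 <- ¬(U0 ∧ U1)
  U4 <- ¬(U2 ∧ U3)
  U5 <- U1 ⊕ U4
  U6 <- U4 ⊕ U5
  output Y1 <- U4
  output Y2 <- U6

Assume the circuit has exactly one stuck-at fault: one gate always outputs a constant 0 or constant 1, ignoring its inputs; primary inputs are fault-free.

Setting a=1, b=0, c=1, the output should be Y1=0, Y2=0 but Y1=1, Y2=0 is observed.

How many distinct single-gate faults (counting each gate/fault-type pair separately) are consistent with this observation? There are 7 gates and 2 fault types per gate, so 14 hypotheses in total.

3

Fault-free: U0=1, U1=0, U2=1, U3=1, U4=0, U5=0, U6=0 → Y1=0, Y2=0. Observed Y1=1, Y2=0.
  U0 stuck-at-0: output Y1=0, Y2=0 ✗
  U0 stuck-at-1: output Y1=0, Y2=0 ✗
  U1 stuck-at-0: output Y1=0, Y2=0 ✗
  U1 stuck-at-1: output Y1=1, Y2=1 ✗
  U2 stuck-at-0: output Y1=1, Y2=0 ✓
  U2 stuck-at-1: output Y1=0, Y2=0 ✗
  U3 stuck-at-0: output Y1=1, Y2=0 ✓
  U3 stuck-at-1: output Y1=0, Y2=0 ✗
  U4 stuck-at-0: output Y1=0, Y2=0 ✗
  U4 stuck-at-1: output Y1=1, Y2=0 ✓
  U5 stuck-at-0: output Y1=0, Y2=0 ✗
  U5 stuck-at-1: output Y1=0, Y2=1 ✗
  U6 stuck-at-0: output Y1=0, Y2=0 ✗
  U6 stuck-at-1: output Y1=0, Y2=1 ✗
Consistent faults: {U2 stuck-at-0, U3 stuck-at-0, U4 stuck-at-1} — 3 in all.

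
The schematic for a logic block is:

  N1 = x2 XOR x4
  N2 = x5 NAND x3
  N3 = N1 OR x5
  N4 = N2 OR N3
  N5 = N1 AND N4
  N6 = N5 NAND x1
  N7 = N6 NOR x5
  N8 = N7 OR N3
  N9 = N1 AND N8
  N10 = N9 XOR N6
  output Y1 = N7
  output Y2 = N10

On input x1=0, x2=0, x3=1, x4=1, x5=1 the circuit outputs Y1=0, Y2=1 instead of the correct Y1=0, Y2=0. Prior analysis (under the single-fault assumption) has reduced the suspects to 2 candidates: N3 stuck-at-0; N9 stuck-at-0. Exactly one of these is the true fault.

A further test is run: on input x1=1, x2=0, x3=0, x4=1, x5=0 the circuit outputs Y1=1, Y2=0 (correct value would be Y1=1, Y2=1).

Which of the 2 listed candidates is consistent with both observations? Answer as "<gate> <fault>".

N9 stuck-at-0

Evaluate each candidate on input x1=1, x2=0, x3=0, x4=1, x5=0:
  N3 stuck-at-0: N1=1, N2=1, N3=0 [stuck-at-0], N4=1, N5=1, N6=0, N7=1, N8=1, N9=1, N10=1 → Y1=1, Y2=1 — eliminated
  N9 stuck-at-0: N1=1, N2=1, N3=1, N4=1, N5=1, N6=0, N7=1, N8=1, N9=0 [stuck-at-0], N10=0 → Y1=1, Y2=0 — matches
Only N9 stuck-at-0 reproduces the observed Y1=1, Y2=0.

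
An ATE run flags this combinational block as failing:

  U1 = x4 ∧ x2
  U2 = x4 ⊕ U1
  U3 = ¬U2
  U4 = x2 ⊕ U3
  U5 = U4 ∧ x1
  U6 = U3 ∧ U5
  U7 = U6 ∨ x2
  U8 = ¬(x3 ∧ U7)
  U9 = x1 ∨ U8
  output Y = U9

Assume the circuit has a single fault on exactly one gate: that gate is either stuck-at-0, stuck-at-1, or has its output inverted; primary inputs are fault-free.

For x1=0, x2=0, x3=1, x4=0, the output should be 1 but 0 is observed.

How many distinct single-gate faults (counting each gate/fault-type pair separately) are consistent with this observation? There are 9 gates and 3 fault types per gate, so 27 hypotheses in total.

Fault-free: U1=0, U2=0, U3=1, U4=1, U5=0, U6=0, U7=0, U8=1, U9=1 → 1. Observed 0.
  U1: none of the 3 fault types match ✗
  U2: none of the 3 fault types match ✗
  U3: none of the 3 fault types match ✗
  U4: none of the 3 fault types match ✗
  U5: stuck-at-1, inverted output ✓; others ✗
  U6: stuck-at-1, inverted output ✓; others ✗
  U7: stuck-at-1, inverted output ✓; others ✗
  U8: stuck-at-0, inverted output ✓; others ✗
  U9: stuck-at-0, inverted output ✓; others ✗
Consistent faults: {U5 stuck-at-1, U5 inverted output, U6 stuck-at-1, U6 inverted output, U7 stuck-at-1, U7 inverted output, U8 stuck-at-0, U8 inverted output, U9 stuck-at-0, U9 inverted output} — 10 in all.

10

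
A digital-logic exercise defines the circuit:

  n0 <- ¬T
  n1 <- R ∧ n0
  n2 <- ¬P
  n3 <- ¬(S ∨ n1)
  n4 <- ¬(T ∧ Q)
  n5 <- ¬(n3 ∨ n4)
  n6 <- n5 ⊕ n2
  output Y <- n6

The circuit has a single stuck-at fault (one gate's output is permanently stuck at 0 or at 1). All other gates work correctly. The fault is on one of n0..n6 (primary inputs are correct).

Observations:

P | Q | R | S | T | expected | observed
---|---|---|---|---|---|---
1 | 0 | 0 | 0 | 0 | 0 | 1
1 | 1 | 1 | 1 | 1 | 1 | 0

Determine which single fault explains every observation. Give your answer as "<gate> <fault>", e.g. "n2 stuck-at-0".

n2 stuck-at-1

Fault-free values for test 1 (P=1, Q=0, R=0, S=0, T=0): n0=1, n1=0, n2=0, n3=1, n4=1, n5=0, n6=0, giving Y=0. Observed 1.
Test 1: faults giving observed 1 are {n2 stuck-at-1, n5 stuck-at-1, n6 stuck-at-1}.
Test 2 (P=1, Q=1, R=1, S=1, T=1): fault-free n0=0, n1=0, n2=0, n3=0, n4=0, n5=1, n6=1 → 1; observed 0. Eliminates n5 stuck-at-1, n6 stuck-at-1.
Only n2 stuck-at-1 is consistent with every test.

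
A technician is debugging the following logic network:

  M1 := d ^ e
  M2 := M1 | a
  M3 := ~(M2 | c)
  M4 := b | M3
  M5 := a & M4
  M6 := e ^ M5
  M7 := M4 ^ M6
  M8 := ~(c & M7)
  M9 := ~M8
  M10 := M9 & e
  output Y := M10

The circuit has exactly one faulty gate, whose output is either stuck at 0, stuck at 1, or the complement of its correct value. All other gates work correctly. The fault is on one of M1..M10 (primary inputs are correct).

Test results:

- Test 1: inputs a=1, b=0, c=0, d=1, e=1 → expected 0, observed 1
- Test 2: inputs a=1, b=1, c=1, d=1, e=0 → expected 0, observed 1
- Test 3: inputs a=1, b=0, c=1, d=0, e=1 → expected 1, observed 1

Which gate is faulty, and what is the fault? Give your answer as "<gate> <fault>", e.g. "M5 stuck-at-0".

Fault-free values for test 1 (a=1, b=0, c=0, d=1, e=1): M1=0, M2=1, M3=0, M4=0, M5=0, M6=1, M7=1, M8=1, M9=0, M10=0, giving Y=0. Observed 1.
Test 1: faults giving observed 1 are {M8 stuck-at-0, M8 inverted output, M9 stuck-at-1, M9 inverted output, M10 stuck-at-1, M10 inverted output}.
Test 2 (a=1, b=1, c=1, d=1, e=0): fault-free M1=1, M2=1, M3=0, M4=1, M5=1, M6=1, M7=0, M8=1, M9=0, M10=0 → 0; observed 1. Eliminates M8 stuck-at-0, M8 inverted output, M9 stuck-at-1, M9 inverted output.
Test 3 (a=1, b=0, c=1, d=0, e=1): fault-free M1=1, M2=1, M3=0, M4=0, M5=0, M6=1, M7=1, M8=0, M9=1, M10=1 → 1; observed 1. Eliminates M10 inverted output.
Only M10 stuck-at-1 is consistent with every test.

M10 stuck-at-1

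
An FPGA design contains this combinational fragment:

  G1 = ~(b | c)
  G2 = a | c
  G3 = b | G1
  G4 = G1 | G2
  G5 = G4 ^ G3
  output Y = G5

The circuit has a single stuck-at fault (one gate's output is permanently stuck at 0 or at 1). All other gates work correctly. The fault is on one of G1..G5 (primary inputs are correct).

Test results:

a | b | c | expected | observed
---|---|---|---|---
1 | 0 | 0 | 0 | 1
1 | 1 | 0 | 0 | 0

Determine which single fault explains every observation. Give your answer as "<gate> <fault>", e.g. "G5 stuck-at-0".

G1 stuck-at-0

Fault-free values for test 1 (a=1, b=0, c=0): G1=1, G2=1, G3=1, G4=1, G5=0, giving Y=0. Observed 1.
Test 1: faults giving observed 1 are {G1 stuck-at-0, G3 stuck-at-0, G4 stuck-at-0, G5 stuck-at-1}.
Test 2 (a=1, b=1, c=0): fault-free G1=0, G2=1, G3=1, G4=1, G5=0 → 0; observed 0. Eliminates G3 stuck-at-0, G4 stuck-at-0, G5 stuck-at-1.
Only G1 stuck-at-0 is consistent with every test.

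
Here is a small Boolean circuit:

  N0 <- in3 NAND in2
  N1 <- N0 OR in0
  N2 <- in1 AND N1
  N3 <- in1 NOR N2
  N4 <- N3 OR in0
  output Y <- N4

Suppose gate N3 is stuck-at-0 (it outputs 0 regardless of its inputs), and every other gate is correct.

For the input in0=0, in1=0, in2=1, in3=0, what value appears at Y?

0

Propagate with N3 forced: N0=1, N1=1, N2=0, N3=0 [stuck-at-0], N4=0.
So Y = 0. (Without the fault it would be 1.)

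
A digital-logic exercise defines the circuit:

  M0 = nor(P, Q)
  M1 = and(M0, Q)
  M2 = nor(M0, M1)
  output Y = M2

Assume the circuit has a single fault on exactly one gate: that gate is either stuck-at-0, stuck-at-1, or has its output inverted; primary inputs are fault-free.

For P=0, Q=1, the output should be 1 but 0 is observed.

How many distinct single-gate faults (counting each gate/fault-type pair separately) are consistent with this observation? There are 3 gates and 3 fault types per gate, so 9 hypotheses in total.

6

Fault-free: M0=0, M1=0, M2=1 → 1. Observed 0.
  M0 stuck-at-0: output 1 ✗
  M0 stuck-at-1: output 0 ✓
  M0 inverted output: output 0 ✓
  M1 stuck-at-0: output 1 ✗
  M1 stuck-at-1: output 0 ✓
  M1 inverted output: output 0 ✓
  M2 stuck-at-0: output 0 ✓
  M2 stuck-at-1: output 1 ✗
  M2 inverted output: output 0 ✓
Consistent faults: {M0 stuck-at-1, M0 inverted output, M1 stuck-at-1, M1 inverted output, M2 stuck-at-0, M2 inverted output} — 6 in all.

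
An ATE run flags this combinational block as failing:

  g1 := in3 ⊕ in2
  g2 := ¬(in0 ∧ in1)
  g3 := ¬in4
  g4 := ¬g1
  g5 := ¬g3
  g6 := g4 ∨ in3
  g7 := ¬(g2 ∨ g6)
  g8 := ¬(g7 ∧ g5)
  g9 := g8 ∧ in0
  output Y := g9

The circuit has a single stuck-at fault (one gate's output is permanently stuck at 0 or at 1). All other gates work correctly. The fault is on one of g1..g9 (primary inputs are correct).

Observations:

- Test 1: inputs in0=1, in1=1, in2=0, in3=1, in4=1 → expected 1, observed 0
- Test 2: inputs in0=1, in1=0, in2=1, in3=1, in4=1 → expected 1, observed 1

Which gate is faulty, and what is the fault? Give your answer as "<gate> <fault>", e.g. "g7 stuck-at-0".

Fault-free values for test 1 (in0=1, in1=1, in2=0, in3=1, in4=1): g1=1, g2=0, g3=0, g4=0, g5=1, g6=1, g7=0, g8=1, g9=1, giving Y=1. Observed 0.
Test 1: faults giving observed 0 are {g6 stuck-at-0, g7 stuck-at-1, g8 stuck-at-0, g9 stuck-at-0}.
Test 2 (in0=1, in1=0, in2=1, in3=1, in4=1): fault-free g1=0, g2=1, g3=0, g4=1, g5=1, g6=1, g7=0, g8=1, g9=1 → 1; observed 1. Eliminates g7 stuck-at-1, g8 stuck-at-0, g9 stuck-at-0.
Only g6 stuck-at-0 is consistent with every test.

g6 stuck-at-0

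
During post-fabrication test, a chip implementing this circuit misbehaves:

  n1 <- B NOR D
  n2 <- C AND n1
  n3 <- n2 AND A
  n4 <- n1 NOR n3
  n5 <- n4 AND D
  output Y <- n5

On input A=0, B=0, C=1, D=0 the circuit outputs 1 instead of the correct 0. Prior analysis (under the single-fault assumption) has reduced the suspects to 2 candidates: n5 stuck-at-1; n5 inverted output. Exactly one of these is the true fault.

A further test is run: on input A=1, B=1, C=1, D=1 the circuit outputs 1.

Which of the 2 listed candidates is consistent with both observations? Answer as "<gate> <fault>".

n5 stuck-at-1

Evaluate each candidate on input A=1, B=1, C=1, D=1:
  n5 stuck-at-1: n1=0, n2=0, n3=0, n4=1, n5=1 [stuck-at-1] → 1 — matches
  n5 inverted output: n1=0, n2=0, n3=0, n4=1, n5=0 [inverted output] → 0 — eliminated
Only n5 stuck-at-1 reproduces the observed 1.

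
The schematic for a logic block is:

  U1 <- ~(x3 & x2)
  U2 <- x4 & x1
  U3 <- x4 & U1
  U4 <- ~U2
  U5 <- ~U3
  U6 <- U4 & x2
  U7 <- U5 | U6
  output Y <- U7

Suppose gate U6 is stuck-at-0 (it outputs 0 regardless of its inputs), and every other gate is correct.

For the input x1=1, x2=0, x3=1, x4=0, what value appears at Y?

Propagate with U6 forced: U1=1, U2=0, U3=0, U4=1, U5=1, U6=0 [stuck-at-0], U7=1.
So Y = 1. (Same as the fault-free value — the fault is masked on this input.)

1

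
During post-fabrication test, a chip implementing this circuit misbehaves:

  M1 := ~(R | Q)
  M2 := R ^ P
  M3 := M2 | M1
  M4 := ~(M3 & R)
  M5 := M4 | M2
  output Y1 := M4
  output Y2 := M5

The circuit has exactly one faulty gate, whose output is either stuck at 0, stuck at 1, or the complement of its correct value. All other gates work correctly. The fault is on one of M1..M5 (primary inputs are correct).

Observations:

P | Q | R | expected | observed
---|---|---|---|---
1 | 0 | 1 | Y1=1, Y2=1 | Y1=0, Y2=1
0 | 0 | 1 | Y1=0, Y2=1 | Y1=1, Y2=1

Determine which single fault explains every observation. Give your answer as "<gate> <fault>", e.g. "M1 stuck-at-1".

M2 inverted output

Fault-free values for test 1 (P=1, Q=0, R=1): M1=0, M2=0, M3=0, M4=1, M5=1, giving Y1=1, Y2=1. Observed Y1=0, Y2=1.
Test 1: faults giving observed Y1=0, Y2=1 are {M2 stuck-at-1, M2 inverted output}.
Test 2 (P=0, Q=0, R=1): fault-free M1=0, M2=1, M3=1, M4=0, M5=1 → Y1=0, Y2=1; observed Y1=1, Y2=1. Eliminates M2 stuck-at-1.
Only M2 inverted output is consistent with every test.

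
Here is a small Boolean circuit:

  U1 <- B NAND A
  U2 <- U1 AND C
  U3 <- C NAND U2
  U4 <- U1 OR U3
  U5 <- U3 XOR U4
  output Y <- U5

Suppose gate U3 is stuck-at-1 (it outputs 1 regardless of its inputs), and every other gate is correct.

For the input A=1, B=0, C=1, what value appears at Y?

0

Propagate with U3 forced: U1=1, U2=1, U3=1 [stuck-at-1], U4=1, U5=0.
So Y = 0. (Without the fault it would be 1.)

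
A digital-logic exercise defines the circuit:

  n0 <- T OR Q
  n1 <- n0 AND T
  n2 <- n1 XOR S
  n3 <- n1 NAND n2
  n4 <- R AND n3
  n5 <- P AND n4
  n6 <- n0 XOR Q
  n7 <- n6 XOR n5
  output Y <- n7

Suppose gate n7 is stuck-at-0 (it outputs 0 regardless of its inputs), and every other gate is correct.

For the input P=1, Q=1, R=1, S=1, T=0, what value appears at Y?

0

Propagate with n7 forced: n0=1, n1=0, n2=1, n3=1, n4=1, n5=1, n6=0, n7=0 [stuck-at-0].
So Y = 0. (Without the fault it would be 1.)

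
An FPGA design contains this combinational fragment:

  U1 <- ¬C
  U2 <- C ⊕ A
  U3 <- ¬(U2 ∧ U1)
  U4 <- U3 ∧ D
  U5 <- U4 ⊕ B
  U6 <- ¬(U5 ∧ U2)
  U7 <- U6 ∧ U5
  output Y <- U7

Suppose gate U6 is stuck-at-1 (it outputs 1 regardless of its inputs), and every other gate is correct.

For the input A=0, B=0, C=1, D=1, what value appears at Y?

Propagate with U6 forced: U1=0, U2=1, U3=1, U4=1, U5=1, U6=1 [stuck-at-1], U7=1.
So Y = 1. (Without the fault it would be 0.)

1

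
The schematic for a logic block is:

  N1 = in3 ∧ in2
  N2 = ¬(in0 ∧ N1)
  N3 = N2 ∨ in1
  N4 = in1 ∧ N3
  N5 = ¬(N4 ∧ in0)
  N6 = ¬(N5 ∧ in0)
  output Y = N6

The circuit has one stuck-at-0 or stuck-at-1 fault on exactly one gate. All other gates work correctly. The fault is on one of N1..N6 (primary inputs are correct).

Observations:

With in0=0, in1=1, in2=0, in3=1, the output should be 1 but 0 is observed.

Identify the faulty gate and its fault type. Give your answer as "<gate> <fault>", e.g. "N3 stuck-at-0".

Fault-free values for test 1 (in0=0, in1=1, in2=0, in3=1): N1=0, N2=1, N3=1, N4=1, N5=1, N6=1, giving Y=1. Observed 0.
Test 1: faults giving observed 0 are {N6 stuck-at-0}.
Only N6 stuck-at-0 is consistent with every test.

N6 stuck-at-0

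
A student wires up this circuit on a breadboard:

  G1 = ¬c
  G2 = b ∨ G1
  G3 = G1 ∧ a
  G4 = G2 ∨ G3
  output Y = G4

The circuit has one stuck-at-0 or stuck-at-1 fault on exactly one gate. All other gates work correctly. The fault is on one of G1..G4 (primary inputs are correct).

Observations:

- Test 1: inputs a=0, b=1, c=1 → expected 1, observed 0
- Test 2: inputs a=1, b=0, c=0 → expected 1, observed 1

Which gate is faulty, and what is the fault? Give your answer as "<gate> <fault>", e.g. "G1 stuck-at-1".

G2 stuck-at-0

Fault-free values for test 1 (a=0, b=1, c=1): G1=0, G2=1, G3=0, G4=1, giving Y=1. Observed 0.
Test 1: faults giving observed 0 are {G2 stuck-at-0, G4 stuck-at-0}.
Test 2 (a=1, b=0, c=0): fault-free G1=1, G2=1, G3=1, G4=1 → 1; observed 1. Eliminates G4 stuck-at-0.
Only G2 stuck-at-0 is consistent with every test.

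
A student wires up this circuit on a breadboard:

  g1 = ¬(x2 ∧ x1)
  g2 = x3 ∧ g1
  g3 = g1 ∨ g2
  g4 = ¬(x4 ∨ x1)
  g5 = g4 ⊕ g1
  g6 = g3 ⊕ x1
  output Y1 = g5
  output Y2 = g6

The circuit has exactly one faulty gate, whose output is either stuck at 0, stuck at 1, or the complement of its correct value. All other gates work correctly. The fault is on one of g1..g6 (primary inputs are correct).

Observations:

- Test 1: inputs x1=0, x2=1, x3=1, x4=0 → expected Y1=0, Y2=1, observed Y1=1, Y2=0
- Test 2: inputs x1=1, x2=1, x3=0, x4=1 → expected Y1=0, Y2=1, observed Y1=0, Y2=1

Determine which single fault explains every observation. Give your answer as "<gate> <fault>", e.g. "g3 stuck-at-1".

Fault-free values for test 1 (x1=0, x2=1, x3=1, x4=0): g1=1, g2=1, g3=1, g4=1, g5=0, g6=1, giving Y1=0, Y2=1. Observed Y1=1, Y2=0.
Test 1: faults giving observed Y1=1, Y2=0 are {g1 stuck-at-0, g1 inverted output}.
Test 2 (x1=1, x2=1, x3=0, x4=1): fault-free g1=0, g2=0, g3=0, g4=0, g5=0, g6=1 → Y1=0, Y2=1; observed Y1=0, Y2=1. Eliminates g1 inverted output.
Only g1 stuck-at-0 is consistent with every test.

g1 stuck-at-0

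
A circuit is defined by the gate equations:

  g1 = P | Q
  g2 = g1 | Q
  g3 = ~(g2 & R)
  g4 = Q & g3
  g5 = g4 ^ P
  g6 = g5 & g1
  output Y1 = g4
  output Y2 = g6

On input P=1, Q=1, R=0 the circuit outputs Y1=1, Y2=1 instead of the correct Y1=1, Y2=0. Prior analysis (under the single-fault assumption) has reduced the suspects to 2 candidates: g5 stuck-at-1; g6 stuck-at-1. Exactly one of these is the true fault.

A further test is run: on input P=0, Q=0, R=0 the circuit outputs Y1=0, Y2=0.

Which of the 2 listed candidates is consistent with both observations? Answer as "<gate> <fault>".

Evaluate each candidate on input P=0, Q=0, R=0:
  g5 stuck-at-1: g1=0, g2=0, g3=1, g4=0, g5=1 [stuck-at-1], g6=0 → Y1=0, Y2=0 — matches
  g6 stuck-at-1: g1=0, g2=0, g3=1, g4=0, g5=0, g6=1 [stuck-at-1] → Y1=0, Y2=1 — eliminated
Only g5 stuck-at-1 reproduces the observed Y1=0, Y2=0.

g5 stuck-at-1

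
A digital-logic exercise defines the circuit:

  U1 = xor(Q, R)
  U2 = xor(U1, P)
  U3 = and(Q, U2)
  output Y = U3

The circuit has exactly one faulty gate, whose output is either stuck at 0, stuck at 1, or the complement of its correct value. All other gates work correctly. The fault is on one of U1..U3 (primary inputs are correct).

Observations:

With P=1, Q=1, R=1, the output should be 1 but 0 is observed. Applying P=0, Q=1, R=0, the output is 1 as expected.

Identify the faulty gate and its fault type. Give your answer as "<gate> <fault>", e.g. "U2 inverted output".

Fault-free values for test 1 (P=1, Q=1, R=1): U1=0, U2=1, U3=1, giving Y=1. Observed 0.
Test 1: faults giving observed 0 are {U1 stuck-at-1, U1 inverted output, U2 stuck-at-0, U2 inverted output, U3 stuck-at-0, U3 inverted output}.
Test 2 (P=0, Q=1, R=0): fault-free U1=1, U2=1, U3=1 → 1; observed 1. Eliminates U1 inverted output, U2 stuck-at-0, U2 inverted output, U3 stuck-at-0, U3 inverted output.
Only U1 stuck-at-1 is consistent with every test.

U1 stuck-at-1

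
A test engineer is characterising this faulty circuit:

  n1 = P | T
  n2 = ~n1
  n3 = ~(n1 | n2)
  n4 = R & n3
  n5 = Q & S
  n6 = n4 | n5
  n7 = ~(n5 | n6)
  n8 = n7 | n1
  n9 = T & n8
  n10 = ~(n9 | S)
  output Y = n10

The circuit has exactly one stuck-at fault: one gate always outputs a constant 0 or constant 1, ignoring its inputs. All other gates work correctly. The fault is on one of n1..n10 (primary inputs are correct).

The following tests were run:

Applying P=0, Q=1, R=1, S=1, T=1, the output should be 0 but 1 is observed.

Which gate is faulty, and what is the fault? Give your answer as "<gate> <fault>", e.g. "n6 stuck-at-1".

n10 stuck-at-1

Fault-free values for test 1 (P=0, Q=1, R=1, S=1, T=1): n1=1, n2=0, n3=0, n4=0, n5=1, n6=1, n7=0, n8=1, n9=1, n10=0, giving Y=0. Observed 1.
Test 1: faults giving observed 1 are {n10 stuck-at-1}.
Only n10 stuck-at-1 is consistent with every test.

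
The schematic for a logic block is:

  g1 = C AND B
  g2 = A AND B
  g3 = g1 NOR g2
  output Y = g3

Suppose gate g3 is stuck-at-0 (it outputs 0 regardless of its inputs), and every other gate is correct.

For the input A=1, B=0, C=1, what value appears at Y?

Propagate with g3 forced: g1=0, g2=0, g3=0 [stuck-at-0].
So Y = 0. (Without the fault it would be 1.)

0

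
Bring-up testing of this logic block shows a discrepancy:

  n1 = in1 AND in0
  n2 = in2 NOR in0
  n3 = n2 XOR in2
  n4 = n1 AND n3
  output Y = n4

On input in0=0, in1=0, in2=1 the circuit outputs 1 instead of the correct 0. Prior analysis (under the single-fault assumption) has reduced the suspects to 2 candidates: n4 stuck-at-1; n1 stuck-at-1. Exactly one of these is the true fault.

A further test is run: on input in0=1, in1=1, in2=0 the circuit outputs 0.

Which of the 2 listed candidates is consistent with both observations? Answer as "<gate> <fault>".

n1 stuck-at-1

Evaluate each candidate on input in0=1, in1=1, in2=0:
  n4 stuck-at-1: n1=1, n2=0, n3=0, n4=1 [stuck-at-1] → 1 — eliminated
  n1 stuck-at-1: n1=1 [stuck-at-1], n2=0, n3=0, n4=0 → 0 — matches
Only n1 stuck-at-1 reproduces the observed 0.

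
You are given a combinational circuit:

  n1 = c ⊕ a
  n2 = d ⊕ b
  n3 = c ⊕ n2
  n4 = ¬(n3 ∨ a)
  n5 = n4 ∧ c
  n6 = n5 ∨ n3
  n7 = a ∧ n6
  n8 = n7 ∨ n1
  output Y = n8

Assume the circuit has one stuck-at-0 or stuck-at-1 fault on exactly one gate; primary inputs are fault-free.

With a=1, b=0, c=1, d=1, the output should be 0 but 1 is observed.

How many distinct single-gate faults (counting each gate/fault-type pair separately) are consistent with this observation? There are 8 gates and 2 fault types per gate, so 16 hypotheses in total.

8

Fault-free: n1=0, n2=1, n3=0, n4=0, n5=0, n6=0, n7=0, n8=0 → 0. Observed 1.
  n1: stuck-at-1 ✓; others ✗
  n2: stuck-at-0 ✓; others ✗
  n3: stuck-at-1 ✓; others ✗
  n4: stuck-at-1 ✓; others ✗
  n5: stuck-at-1 ✓; others ✗
  n6: stuck-at-1 ✓; others ✗
  n7: stuck-at-1 ✓; others ✗
  n8: stuck-at-1 ✓; others ✗
Consistent faults: {n1 stuck-at-1, n2 stuck-at-0, n3 stuck-at-1, n4 stuck-at-1, n5 stuck-at-1, n6 stuck-at-1, n7 stuck-at-1, n8 stuck-at-1} — 8 in all.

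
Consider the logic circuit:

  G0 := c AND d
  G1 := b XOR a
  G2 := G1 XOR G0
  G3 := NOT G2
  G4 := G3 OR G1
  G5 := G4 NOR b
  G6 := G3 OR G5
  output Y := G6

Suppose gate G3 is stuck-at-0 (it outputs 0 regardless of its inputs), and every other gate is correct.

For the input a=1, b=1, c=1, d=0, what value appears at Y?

Propagate with G3 forced: G0=0, G1=0, G2=0, G3=0 [stuck-at-0], G4=0, G5=0, G6=0.
So Y = 0. (Without the fault it would be 1.)

0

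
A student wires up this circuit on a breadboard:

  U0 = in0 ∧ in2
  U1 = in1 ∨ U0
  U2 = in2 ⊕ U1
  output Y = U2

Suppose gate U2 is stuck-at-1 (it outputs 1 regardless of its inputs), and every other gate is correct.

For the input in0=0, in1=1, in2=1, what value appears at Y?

1

Propagate with U2 forced: U0=0, U1=1, U2=1 [stuck-at-1].
So Y = 1. (Without the fault it would be 0.)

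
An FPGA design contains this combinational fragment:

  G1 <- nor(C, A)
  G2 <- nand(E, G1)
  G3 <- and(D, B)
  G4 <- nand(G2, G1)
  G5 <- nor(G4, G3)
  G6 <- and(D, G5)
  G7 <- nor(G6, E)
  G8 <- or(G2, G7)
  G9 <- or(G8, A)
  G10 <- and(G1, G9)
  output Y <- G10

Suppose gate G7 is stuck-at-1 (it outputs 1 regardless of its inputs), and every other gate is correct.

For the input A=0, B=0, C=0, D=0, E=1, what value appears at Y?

1

Propagate with G7 forced: G1=1, G2=0, G3=0, G4=1, G5=0, G6=0, G7=1 [stuck-at-1], G8=1, G9=1, G10=1.
So Y = 1. (Without the fault it would be 0.)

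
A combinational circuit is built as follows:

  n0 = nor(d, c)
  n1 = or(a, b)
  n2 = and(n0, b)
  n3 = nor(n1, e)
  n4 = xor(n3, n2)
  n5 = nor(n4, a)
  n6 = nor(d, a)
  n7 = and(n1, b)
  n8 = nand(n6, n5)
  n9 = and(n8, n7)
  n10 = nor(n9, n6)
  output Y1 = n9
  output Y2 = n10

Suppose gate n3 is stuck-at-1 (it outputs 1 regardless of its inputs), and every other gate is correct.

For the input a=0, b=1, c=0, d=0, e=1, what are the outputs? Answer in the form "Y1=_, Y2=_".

Y1=0, Y2=0

Propagate with n3 forced: n0=1, n1=1, n2=1, n3=1 [stuck-at-1], n4=0, n5=1, n6=1, n7=1, n8=0, n9=0, n10=0.
So the outputs are Y1=0, Y2=0. (Without the fault they would be Y1=1, Y2=0.)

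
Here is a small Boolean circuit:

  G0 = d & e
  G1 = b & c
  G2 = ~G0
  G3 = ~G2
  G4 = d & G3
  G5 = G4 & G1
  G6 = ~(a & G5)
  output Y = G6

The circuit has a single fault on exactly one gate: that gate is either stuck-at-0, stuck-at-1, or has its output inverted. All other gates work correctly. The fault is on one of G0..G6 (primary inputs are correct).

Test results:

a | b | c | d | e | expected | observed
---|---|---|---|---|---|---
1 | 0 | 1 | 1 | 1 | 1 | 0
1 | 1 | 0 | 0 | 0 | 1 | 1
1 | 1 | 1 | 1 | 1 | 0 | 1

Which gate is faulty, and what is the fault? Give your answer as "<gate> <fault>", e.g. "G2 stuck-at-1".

Fault-free values for test 1 (a=1, b=0, c=1, d=1, e=1): G0=1, G1=0, G2=0, G3=1, G4=1, G5=0, G6=1, giving Y=1. Observed 0.
Test 1: faults giving observed 0 are {G1 stuck-at-1, G1 inverted output, G5 stuck-at-1, G5 inverted output, G6 stuck-at-0, G6 inverted output}.
Test 2 (a=1, b=1, c=0, d=0, e=0): fault-free G0=0, G1=0, G2=1, G3=0, G4=0, G5=0, G6=1 → 1; observed 1. Eliminates G5 stuck-at-1, G5 inverted output, G6 stuck-at-0, G6 inverted output.
Test 3 (a=1, b=1, c=1, d=1, e=1): fault-free G0=1, G1=1, G2=0, G3=1, G4=1, G5=1, G6=0 → 0; observed 1. Eliminates G1 stuck-at-1.
Only G1 inverted output is consistent with every test.

G1 inverted output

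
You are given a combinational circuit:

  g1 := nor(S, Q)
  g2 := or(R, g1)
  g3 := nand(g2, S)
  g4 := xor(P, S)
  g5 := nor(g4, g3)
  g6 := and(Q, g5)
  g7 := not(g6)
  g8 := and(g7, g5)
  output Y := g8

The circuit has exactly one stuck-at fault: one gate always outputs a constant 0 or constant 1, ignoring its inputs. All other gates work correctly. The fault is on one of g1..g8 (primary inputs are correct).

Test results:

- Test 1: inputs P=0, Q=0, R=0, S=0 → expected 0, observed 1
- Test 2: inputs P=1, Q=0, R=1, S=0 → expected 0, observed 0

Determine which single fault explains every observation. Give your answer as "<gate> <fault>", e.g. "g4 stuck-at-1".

g3 stuck-at-0

Fault-free values for test 1 (P=0, Q=0, R=0, S=0): g1=1, g2=1, g3=1, g4=0, g5=0, g6=0, g7=1, g8=0, giving Y=0. Observed 1.
Test 1: faults giving observed 1 are {g3 stuck-at-0, g5 stuck-at-1, g8 stuck-at-1}.
Test 2 (P=1, Q=0, R=1, S=0): fault-free g1=1, g2=1, g3=1, g4=1, g5=0, g6=0, g7=1, g8=0 → 0; observed 0. Eliminates g5 stuck-at-1, g8 stuck-at-1.
Only g3 stuck-at-0 is consistent with every test.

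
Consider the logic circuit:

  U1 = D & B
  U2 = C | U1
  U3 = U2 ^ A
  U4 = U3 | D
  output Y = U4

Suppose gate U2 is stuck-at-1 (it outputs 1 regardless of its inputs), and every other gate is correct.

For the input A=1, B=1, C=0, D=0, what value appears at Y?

Propagate with U2 forced: U1=0, U2=1 [stuck-at-1], U3=0, U4=0.
So Y = 0. (Without the fault it would be 1.)

0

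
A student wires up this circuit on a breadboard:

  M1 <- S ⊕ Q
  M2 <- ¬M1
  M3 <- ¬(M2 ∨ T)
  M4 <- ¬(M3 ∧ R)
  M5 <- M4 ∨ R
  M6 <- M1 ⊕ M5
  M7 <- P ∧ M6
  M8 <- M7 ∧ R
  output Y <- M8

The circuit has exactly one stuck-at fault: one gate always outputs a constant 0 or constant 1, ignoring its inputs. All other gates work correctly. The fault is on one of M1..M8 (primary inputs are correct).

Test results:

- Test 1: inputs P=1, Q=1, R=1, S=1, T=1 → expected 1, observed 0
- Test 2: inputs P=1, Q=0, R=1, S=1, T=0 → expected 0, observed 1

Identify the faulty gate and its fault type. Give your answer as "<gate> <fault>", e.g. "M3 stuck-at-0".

M5 stuck-at-0

Fault-free values for test 1 (P=1, Q=1, R=1, S=1, T=1): M1=0, M2=1, M3=0, M4=1, M5=1, M6=1, M7=1, M8=1, giving Y=1. Observed 0.
Test 1: faults giving observed 0 are {M1 stuck-at-1, M5 stuck-at-0, M6 stuck-at-0, M7 stuck-at-0, M8 stuck-at-0}.
Test 2 (P=1, Q=0, R=1, S=1, T=0): fault-free M1=1, M2=0, M3=1, M4=0, M5=1, M6=0, M7=0, M8=0 → 0; observed 1. Eliminates M1 stuck-at-1, M6 stuck-at-0, M7 stuck-at-0, M8 stuck-at-0.
Only M5 stuck-at-0 is consistent with every test.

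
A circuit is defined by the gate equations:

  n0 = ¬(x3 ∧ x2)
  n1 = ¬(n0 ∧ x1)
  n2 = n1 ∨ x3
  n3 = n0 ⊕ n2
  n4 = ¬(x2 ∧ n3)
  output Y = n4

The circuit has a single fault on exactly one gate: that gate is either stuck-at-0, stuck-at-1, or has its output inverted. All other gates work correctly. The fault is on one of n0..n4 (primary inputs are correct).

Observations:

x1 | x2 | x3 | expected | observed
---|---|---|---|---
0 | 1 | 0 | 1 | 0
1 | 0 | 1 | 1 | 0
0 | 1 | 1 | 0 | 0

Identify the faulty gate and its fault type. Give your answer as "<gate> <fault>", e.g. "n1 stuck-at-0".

Fault-free values for test 1 (x1=0, x2=1, x3=0): n0=1, n1=1, n2=1, n3=0, n4=1, giving Y=1. Observed 0.
Test 1: faults giving observed 0 are {n0 stuck-at-0, n0 inverted output, n1 stuck-at-0, n1 inverted output, n2 stuck-at-0, n2 inverted output, n3 stuck-at-1, n3 inverted output, n4 stuck-at-0, n4 inverted output}.
Test 2 (x1=1, x2=0, x3=1): fault-free n0=1, n1=0, n2=1, n3=0, n4=1 → 1; observed 0. Eliminates n0 stuck-at-0, n0 inverted output, n1 stuck-at-0, n1 inverted output, n2 stuck-at-0, n2 inverted output, n3 stuck-at-1, n3 inverted output.
Test 3 (x1=0, x2=1, x3=1): fault-free n0=0, n1=1, n2=1, n3=1, n4=0 → 0; observed 0. Eliminates n4 inverted output.
Only n4 stuck-at-0 is consistent with every test.

n4 stuck-at-0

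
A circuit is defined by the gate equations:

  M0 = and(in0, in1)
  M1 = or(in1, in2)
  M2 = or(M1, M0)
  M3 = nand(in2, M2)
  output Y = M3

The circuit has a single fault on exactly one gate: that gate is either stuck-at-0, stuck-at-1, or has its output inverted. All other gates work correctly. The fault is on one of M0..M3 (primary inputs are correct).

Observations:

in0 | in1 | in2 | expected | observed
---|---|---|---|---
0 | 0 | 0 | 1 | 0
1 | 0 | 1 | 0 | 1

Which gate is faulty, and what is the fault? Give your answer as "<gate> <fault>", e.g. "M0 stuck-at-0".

M3 inverted output

Fault-free values for test 1 (in0=0, in1=0, in2=0): M0=0, M1=0, M2=0, M3=1, giving Y=1. Observed 0.
Test 1: faults giving observed 0 are {M3 stuck-at-0, M3 inverted output}.
Test 2 (in0=1, in1=0, in2=1): fault-free M0=0, M1=1, M2=1, M3=0 → 0; observed 1. Eliminates M3 stuck-at-0.
Only M3 inverted output is consistent with every test.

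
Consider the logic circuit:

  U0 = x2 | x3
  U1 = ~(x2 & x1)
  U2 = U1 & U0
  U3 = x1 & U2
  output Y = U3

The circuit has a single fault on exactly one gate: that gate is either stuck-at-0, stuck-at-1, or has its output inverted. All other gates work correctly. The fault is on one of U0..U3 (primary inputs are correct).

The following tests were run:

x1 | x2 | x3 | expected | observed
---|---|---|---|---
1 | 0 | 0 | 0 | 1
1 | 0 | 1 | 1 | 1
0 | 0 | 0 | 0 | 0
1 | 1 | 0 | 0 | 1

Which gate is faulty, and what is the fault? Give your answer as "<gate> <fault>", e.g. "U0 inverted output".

U2 stuck-at-1

Fault-free values for test 1 (x1=1, x2=0, x3=0): U0=0, U1=1, U2=0, U3=0, giving Y=0. Observed 1.
Test 1: faults giving observed 1 are {U0 stuck-at-1, U0 inverted output, U2 stuck-at-1, U2 inverted output, U3 stuck-at-1, U3 inverted output}.
Test 2 (x1=1, x2=0, x3=1): fault-free U0=1, U1=1, U2=1, U3=1 → 1; observed 1. Eliminates U0 inverted output, U2 inverted output, U3 inverted output.
Test 3 (x1=0, x2=0, x3=0): fault-free U0=0, U1=1, U2=0, U3=0 → 0; observed 0. Eliminates U3 stuck-at-1.
Test 4 (x1=1, x2=1, x3=0): fault-free U0=1, U1=0, U2=0, U3=0 → 0; observed 1. Eliminates U0 stuck-at-1.
Only U2 stuck-at-1 is consistent with every test.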